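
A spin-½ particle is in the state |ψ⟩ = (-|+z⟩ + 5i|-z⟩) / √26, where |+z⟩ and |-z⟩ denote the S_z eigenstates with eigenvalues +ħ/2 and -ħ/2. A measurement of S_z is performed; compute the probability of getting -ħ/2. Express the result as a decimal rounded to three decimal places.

The -ħ/2 outcome corresponds to |-z⟩. Its amplitude in |ψ⟩ is 5i/√26.
P = |5i|² / 26 = 25/26.

0.962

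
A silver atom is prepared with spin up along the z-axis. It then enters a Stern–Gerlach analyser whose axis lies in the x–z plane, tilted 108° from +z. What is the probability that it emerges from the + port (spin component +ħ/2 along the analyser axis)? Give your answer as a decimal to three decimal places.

For spin-½, the probability of finding spin-up along an axis at angle θ to the initial spin direction is cos²(θ/2); spin-down is sin²(θ/2).
θ = 108°, so P = cos²(54°) ≈ 0.345.

0.345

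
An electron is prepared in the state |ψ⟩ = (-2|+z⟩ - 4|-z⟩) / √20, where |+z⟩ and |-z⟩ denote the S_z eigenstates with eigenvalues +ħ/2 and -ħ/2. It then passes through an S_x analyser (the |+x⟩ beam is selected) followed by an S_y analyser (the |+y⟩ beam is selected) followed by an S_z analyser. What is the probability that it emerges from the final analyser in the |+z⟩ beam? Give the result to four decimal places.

First analyser (S_x): P(|+x⟩) = |⟨+x|ψ⟩|² = 36/40.
After stage 1 the state is |+x⟩; P(|+y⟩) = |⟨+y|+x⟩|² = 1/2.
After stage 2 the state is |+y⟩; P(|+z⟩) = |⟨+z|+y⟩|² = 1/2.
Joint probability = 36/40 × 1/2 × 1/2 = 0.2250.

0.2250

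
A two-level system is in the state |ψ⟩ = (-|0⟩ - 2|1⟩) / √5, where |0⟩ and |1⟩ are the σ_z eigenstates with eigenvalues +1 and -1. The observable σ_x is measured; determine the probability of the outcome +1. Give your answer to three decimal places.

|+x⟩ = (|0⟩ + |1⟩)/√2, so ⟨+x|ψ⟩ = (-3) / (√2·√5).
P = |-3|² / 10 = 9/10.

0.900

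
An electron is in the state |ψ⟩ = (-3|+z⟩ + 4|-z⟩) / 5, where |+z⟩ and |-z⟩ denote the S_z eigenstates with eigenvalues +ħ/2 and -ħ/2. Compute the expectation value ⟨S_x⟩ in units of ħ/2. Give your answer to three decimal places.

⟨σ_x⟩ = 2 Re(a* b)/(|a|²+|b|²) with a = -3, b = 4.
a* b = -12, so ⟨σ_x⟩ = -24/25.
⟨S_x⟩ = (ħ/2)·⟨σ_x⟩.

-0.960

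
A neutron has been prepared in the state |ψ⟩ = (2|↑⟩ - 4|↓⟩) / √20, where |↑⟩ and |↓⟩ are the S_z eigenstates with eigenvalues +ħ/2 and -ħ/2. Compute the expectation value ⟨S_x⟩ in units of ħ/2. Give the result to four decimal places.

-0.8000

⟨σ_x⟩ = 2 Re(a* b)/(|a|²+|b|²) with a = 2, b = -4.
a* b = -8, so ⟨σ_x⟩ = -16/20.
⟨S_x⟩ = (ħ/2)·⟨σ_x⟩.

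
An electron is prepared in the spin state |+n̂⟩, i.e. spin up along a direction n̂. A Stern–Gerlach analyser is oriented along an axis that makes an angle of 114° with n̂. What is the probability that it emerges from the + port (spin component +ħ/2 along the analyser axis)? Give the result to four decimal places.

0.2966

For spin-½, the probability of finding spin-up along an axis at angle θ to the initial spin direction is cos²(θ/2); spin-down is sin²(θ/2).
θ = 114°, so P = cos²(57°) ≈ 0.2966.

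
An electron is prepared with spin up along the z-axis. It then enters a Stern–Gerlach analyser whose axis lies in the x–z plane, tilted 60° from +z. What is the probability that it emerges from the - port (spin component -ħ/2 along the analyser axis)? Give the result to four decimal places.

For spin-½, the probability of finding spin-up along an axis at angle θ to the initial spin direction is cos²(θ/2); spin-down is sin²(θ/2).
θ = 60°, so P = sin²(30°) ≈ 0.2500.

0.2500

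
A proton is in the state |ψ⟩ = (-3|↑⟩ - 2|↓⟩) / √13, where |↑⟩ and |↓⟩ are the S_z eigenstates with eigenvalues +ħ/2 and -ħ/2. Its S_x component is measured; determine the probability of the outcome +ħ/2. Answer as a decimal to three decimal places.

0.962

|+x⟩ = (|↑⟩ + |↓⟩)/√2, so ⟨+x|ψ⟩ = (-5) / (√2·√13).
P = |-5|² / 26 = 25/26.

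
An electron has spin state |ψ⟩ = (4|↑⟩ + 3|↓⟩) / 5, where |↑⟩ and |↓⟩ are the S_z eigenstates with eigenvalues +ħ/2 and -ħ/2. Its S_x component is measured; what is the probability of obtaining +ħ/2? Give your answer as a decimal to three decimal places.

0.980

|+x⟩ = (|↑⟩ + |↓⟩)/√2, so ⟨+x|ψ⟩ = (7) / (√2·5).
P = |7|² / 50 = 49/50.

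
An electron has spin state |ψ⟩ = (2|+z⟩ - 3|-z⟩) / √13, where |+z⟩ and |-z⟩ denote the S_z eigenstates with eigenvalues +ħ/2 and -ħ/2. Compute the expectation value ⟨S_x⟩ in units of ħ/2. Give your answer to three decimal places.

-0.923

⟨σ_x⟩ = 2 Re(a* b)/(|a|²+|b|²) with a = 2, b = -3.
a* b = -6, so ⟨σ_x⟩ = -12/13.
⟨S_x⟩ = (ħ/2)·⟨σ_x⟩.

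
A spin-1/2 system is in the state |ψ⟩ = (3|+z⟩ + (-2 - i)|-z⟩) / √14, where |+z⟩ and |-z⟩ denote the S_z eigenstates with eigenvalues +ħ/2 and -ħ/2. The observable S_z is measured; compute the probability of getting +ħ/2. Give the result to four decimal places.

0.6429

The +ħ/2 outcome corresponds to |+z⟩. Its amplitude in |ψ⟩ is 3/√14.
P = |3|² / 14 = 9/14.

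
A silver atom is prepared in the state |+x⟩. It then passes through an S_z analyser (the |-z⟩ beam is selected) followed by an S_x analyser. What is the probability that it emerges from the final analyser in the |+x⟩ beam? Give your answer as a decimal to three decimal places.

First analyser (S_z): from |+x⟩, P(|-z⟩) = 1/2.
After stage 1 the state is |-z⟩; P(|+x⟩) = |⟨+x|-z⟩|² = 1/2.
Joint probability = 1/2 × 1/2 = 0.250.

0.250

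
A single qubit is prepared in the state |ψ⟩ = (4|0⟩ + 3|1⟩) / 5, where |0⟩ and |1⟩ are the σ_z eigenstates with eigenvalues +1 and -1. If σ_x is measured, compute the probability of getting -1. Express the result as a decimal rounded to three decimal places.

0.020

|-x⟩ = (|0⟩ - |1⟩)/√2, so ⟨-x|ψ⟩ = (1) / (√2·5).
P = |1|² / 50 = 1/50.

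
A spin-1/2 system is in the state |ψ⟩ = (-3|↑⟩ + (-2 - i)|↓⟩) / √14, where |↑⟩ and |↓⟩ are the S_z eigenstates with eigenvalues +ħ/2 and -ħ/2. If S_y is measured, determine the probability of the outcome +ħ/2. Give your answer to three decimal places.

|+y⟩ = (|↑⟩ + i|↓⟩)/√2, so ⟨+y|ψ⟩ = (-4 + 2i) / (√2·√14).
P = |-4 + 2i|² / 28 = 20/28.

0.714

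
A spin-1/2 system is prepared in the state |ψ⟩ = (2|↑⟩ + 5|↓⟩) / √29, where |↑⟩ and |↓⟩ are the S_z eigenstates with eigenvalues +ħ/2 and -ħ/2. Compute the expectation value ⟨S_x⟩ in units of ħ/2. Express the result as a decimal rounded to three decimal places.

⟨σ_x⟩ = 2 Re(a* b)/(|a|²+|b|²) with a = 2, b = 5.
a* b = 10, so ⟨σ_x⟩ = 20/29.
⟨S_x⟩ = (ħ/2)·⟨σ_x⟩.

0.690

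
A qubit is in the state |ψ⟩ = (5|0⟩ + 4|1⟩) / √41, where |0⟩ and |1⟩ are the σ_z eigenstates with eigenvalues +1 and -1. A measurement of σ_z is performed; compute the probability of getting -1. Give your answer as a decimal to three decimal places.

The -1 outcome corresponds to |1⟩. Its amplitude in |ψ⟩ is 4/√41.
P = |4|² / 41 = 16/41.

0.390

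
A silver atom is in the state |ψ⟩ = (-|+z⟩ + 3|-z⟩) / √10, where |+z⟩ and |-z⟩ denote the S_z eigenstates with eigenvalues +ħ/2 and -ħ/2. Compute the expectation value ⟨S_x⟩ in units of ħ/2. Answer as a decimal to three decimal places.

-0.600

⟨σ_x⟩ = 2 Re(a* b)/(|a|²+|b|²) with a = -1, b = 3.
a* b = -3, so ⟨σ_x⟩ = -6/10.
⟨S_x⟩ = (ħ/2)·⟨σ_x⟩.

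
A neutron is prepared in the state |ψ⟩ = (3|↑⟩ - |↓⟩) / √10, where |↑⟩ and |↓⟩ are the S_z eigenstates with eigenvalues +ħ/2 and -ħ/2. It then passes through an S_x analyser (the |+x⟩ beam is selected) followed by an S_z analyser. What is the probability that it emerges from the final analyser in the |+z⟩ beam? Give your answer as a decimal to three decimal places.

0.100

First analyser (S_x): P(|+x⟩) = |⟨+x|ψ⟩|² = 4/20.
After stage 1 the state is |+x⟩; P(|+z⟩) = |⟨+z|+x⟩|² = 1/2.
Joint probability = 4/20 × 1/2 = 0.100.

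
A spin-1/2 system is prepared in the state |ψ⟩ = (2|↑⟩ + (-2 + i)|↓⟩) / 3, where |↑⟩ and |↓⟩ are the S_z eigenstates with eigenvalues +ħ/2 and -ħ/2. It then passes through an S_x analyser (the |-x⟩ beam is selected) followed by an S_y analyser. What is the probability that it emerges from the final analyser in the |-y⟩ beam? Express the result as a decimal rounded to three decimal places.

First analyser (S_x): P(|-x⟩) = |⟨-x|ψ⟩|² = 17/18.
After stage 1 the state is |-x⟩; P(|-y⟩) = |⟨-y|-x⟩|² = 1/2.
Joint probability = 17/18 × 1/2 = 0.472.

0.472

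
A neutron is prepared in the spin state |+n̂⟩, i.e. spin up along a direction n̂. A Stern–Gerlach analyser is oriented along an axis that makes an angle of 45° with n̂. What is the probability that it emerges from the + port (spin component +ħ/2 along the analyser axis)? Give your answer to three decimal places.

For spin-½, the probability of finding spin-up along an axis at angle θ to the initial spin direction is cos²(θ/2); spin-down is sin²(θ/2).
θ = 45°, so P = cos²(22.5°) ≈ 0.854.

0.854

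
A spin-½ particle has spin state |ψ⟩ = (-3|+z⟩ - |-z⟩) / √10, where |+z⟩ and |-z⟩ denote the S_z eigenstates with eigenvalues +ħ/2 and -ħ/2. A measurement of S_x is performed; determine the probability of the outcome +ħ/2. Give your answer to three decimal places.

|+x⟩ = (|+z⟩ + |-z⟩)/√2, so ⟨+x|ψ⟩ = (-4) / (√2·√10).
P = |-4|² / 20 = 16/20.

0.800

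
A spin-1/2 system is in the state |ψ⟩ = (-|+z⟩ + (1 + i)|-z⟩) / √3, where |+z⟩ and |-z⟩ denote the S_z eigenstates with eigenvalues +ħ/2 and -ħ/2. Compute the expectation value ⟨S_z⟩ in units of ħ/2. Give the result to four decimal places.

⟨σ_z⟩ = |a|² - |b|² divided by |a|²+|b|², with a, b the |+z⟩, |-z⟩ amplitudes.
= (1 - 2)/3 = -1/3.
⟨S_z⟩ = (ħ/2)·⟨σ_z⟩.

-0.3333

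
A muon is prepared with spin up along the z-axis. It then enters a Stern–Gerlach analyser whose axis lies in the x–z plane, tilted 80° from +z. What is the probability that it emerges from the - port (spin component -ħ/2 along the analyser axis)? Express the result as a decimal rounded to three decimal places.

0.413

For spin-½, the probability of finding spin-up along an axis at angle θ to the initial spin direction is cos²(θ/2); spin-down is sin²(θ/2).
θ = 80°, so P = sin²(40°) ≈ 0.413.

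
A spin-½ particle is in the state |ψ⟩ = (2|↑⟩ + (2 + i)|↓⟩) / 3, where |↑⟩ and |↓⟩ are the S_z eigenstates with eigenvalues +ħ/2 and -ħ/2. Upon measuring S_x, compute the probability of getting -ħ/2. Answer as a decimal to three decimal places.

|-x⟩ = (|↑⟩ - |↓⟩)/√2, so ⟨-x|ψ⟩ = (-i) / (√2·3).
P = |-i|² / 18 = 1/18.

0.056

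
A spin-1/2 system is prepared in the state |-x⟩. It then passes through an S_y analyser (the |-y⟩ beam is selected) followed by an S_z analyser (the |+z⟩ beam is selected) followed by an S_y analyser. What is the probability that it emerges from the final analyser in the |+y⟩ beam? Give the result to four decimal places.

First analyser (S_y): from |-x⟩, P(|-y⟩) = 1/2.
After stage 1 the state is |-y⟩; P(|+z⟩) = |⟨+z|-y⟩|² = 1/2.
After stage 2 the state is |+z⟩; P(|+y⟩) = |⟨+y|+z⟩|² = 1/2.
Joint probability = 1/2 × 1/2 × 1/2 = 0.1250.

0.1250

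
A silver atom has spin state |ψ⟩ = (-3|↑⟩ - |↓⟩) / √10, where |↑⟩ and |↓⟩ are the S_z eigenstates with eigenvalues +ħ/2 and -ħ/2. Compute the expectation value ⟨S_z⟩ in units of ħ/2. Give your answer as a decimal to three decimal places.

⟨σ_z⟩ = |a|² - |b|² divided by |a|²+|b|², with a, b the |↑⟩, |↓⟩ amplitudes.
= (9 - 1)/10 = 8/10.
⟨S_z⟩ = (ħ/2)·⟨σ_z⟩.

0.800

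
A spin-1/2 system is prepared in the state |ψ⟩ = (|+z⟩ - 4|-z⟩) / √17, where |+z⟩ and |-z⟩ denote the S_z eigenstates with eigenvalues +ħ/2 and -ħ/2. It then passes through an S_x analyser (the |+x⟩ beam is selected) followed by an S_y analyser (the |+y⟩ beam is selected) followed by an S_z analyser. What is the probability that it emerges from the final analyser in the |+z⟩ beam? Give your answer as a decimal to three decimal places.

First analyser (S_x): P(|+x⟩) = |⟨+x|ψ⟩|² = 9/34.
After stage 1 the state is |+x⟩; P(|+y⟩) = |⟨+y|+x⟩|² = 1/2.
After stage 2 the state is |+y⟩; P(|+z⟩) = |⟨+z|+y⟩|² = 1/2.
Joint probability = 9/34 × 1/2 × 1/2 = 0.066.

0.066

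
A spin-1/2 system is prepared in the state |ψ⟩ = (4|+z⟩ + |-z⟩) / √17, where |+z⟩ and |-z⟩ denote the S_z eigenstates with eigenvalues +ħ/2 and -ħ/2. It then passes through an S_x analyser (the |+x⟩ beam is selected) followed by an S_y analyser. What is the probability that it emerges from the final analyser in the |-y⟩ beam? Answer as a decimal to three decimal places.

First analyser (S_x): P(|+x⟩) = |⟨+x|ψ⟩|² = 25/34.
After stage 1 the state is |+x⟩; P(|-y⟩) = |⟨-y|+x⟩|² = 1/2.
Joint probability = 25/34 × 1/2 = 0.368.

0.368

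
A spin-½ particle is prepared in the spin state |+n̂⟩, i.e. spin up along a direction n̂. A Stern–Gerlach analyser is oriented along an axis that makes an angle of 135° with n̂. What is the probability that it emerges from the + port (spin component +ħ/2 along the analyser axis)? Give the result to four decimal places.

0.1464

For spin-½, the probability of finding spin-up along an axis at angle θ to the initial spin direction is cos²(θ/2); spin-down is sin²(θ/2).
θ = 135°, so P = cos²(67.5°) ≈ 0.1464.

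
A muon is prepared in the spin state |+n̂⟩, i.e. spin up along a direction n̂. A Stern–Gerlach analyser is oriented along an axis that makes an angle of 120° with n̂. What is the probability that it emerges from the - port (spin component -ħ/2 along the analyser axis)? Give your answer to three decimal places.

For spin-½, the probability of finding spin-up along an axis at angle θ to the initial spin direction is cos²(θ/2); spin-down is sin²(θ/2).
θ = 120°, so P = sin²(60°) ≈ 0.750.

0.750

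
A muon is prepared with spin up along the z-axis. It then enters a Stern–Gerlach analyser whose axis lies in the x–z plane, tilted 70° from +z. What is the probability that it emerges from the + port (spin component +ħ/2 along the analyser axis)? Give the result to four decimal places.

0.6710

For spin-½, the probability of finding spin-up along an axis at angle θ to the initial spin direction is cos²(θ/2); spin-down is sin²(θ/2).
θ = 70°, so P = cos²(35°) ≈ 0.6710.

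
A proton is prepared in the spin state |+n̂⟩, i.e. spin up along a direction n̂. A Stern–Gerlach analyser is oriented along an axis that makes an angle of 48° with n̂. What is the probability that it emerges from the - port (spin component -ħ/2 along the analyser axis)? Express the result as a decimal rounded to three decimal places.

0.165

For spin-½, the probability of finding spin-up along an axis at angle θ to the initial spin direction is cos²(θ/2); spin-down is sin²(θ/2).
θ = 48°, so P = sin²(24°) ≈ 0.165.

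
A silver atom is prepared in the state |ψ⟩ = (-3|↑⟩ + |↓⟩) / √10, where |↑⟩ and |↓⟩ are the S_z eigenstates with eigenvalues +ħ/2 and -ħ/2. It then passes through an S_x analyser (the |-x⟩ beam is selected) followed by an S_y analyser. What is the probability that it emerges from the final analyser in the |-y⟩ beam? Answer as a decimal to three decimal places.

First analyser (S_x): P(|-x⟩) = |⟨-x|ψ⟩|² = 16/20.
After stage 1 the state is |-x⟩; P(|-y⟩) = |⟨-y|-x⟩|² = 1/2.
Joint probability = 16/20 × 1/2 = 0.400.

0.400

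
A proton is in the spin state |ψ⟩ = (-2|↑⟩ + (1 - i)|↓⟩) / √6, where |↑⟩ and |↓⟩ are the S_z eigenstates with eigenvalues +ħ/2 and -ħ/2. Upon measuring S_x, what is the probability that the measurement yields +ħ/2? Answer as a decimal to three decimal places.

0.167

|+x⟩ = (|↑⟩ + |↓⟩)/√2, so ⟨+x|ψ⟩ = (-1 - i) / (√2·√6).
P = |-1 - i|² / 12 = 2/12.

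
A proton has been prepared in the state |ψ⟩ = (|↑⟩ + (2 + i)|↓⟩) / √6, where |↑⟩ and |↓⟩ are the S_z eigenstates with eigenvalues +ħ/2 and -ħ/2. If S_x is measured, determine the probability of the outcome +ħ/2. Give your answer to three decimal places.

0.833

|+x⟩ = (|↑⟩ + |↓⟩)/√2, so ⟨+x|ψ⟩ = (3 + i) / (√2·√6).
P = |3 + i|² / 12 = 10/12.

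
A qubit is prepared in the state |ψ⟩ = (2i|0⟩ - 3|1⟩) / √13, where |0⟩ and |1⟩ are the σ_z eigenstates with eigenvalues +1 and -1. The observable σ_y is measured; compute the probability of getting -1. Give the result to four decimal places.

0.0385

|-y⟩ = (|0⟩ - i|1⟩)/√2, so ⟨-y|ψ⟩ = (-i) / (√2·√13).
P = |-i|² / 26 = 1/26.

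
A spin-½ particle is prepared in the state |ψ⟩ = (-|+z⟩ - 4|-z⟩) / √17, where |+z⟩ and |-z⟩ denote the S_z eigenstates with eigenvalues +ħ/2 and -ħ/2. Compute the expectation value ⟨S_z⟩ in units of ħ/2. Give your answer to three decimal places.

-0.882

⟨σ_z⟩ = |a|² - |b|² divided by |a|²+|b|², with a, b the |+z⟩, |-z⟩ amplitudes.
= (1 - 16)/17 = -15/17.
⟨S_z⟩ = (ħ/2)·⟨σ_z⟩.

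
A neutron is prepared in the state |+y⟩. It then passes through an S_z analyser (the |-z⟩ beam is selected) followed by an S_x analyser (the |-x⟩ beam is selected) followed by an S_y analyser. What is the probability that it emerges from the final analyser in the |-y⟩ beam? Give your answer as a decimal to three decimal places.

0.125

First analyser (S_z): from |+y⟩, P(|-z⟩) = 1/2.
After stage 1 the state is |-z⟩; P(|-x⟩) = |⟨-x|-z⟩|² = 1/2.
After stage 2 the state is |-x⟩; P(|-y⟩) = |⟨-y|-x⟩|² = 1/2.
Joint probability = 1/2 × 1/2 × 1/2 = 0.125.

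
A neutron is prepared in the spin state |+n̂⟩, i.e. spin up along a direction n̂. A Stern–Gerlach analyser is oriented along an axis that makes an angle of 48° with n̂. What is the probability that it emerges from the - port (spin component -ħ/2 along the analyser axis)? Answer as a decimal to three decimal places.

0.165

For spin-½, the probability of finding spin-up along an axis at angle θ to the initial spin direction is cos²(θ/2); spin-down is sin²(θ/2).
θ = 48°, so P = sin²(24°) ≈ 0.165.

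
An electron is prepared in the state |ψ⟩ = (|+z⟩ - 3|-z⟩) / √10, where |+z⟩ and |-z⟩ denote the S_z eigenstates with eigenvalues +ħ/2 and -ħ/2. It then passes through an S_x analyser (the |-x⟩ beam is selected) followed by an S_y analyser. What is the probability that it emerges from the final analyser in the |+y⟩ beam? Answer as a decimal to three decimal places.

First analyser (S_x): P(|-x⟩) = |⟨-x|ψ⟩|² = 16/20.
After stage 1 the state is |-x⟩; P(|+y⟩) = |⟨+y|-x⟩|² = 1/2.
Joint probability = 16/20 × 1/2 = 0.400.

0.400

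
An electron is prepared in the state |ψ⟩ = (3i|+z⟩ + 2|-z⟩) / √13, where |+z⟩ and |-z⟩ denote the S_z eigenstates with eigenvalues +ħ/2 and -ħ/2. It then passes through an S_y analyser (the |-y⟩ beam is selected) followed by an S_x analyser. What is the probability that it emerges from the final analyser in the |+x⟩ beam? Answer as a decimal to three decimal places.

First analyser (S_y): P(|-y⟩) = |⟨-y|ψ⟩|² = 25/26.
After stage 1 the state is |-y⟩; P(|+x⟩) = |⟨+x|-y⟩|² = 1/2.
Joint probability = 25/26 × 1/2 = 0.481.

0.481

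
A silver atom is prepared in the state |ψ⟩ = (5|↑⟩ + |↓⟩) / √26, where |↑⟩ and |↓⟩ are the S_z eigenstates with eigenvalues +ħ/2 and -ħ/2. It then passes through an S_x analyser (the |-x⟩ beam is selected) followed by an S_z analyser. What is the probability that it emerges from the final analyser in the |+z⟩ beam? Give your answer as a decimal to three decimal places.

First analyser (S_x): P(|-x⟩) = |⟨-x|ψ⟩|² = 16/52.
After stage 1 the state is |-x⟩; P(|+z⟩) = |⟨+z|-x⟩|² = 1/2.
Joint probability = 16/52 × 1/2 = 0.154.

0.154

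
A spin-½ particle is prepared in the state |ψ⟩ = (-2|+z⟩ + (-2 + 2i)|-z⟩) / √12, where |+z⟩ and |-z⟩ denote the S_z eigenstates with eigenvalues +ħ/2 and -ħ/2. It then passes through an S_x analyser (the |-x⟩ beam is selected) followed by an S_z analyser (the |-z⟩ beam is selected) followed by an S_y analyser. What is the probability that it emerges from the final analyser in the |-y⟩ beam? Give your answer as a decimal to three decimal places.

First analyser (S_x): P(|-x⟩) = |⟨-x|ψ⟩|² = 4/24.
After stage 1 the state is |-x⟩; P(|-z⟩) = |⟨-z|-x⟩|² = 1/2.
After stage 2 the state is |-z⟩; P(|-y⟩) = |⟨-y|-z⟩|² = 1/2.
Joint probability = 4/24 × 1/2 × 1/2 = 0.042.

0.042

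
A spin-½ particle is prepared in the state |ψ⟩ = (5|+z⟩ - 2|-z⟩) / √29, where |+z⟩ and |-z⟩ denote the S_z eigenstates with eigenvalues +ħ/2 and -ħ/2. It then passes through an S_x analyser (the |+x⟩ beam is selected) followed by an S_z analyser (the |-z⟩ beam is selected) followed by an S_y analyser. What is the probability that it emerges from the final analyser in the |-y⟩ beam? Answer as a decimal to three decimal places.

0.039

First analyser (S_x): P(|+x⟩) = |⟨+x|ψ⟩|² = 9/58.
After stage 1 the state is |+x⟩; P(|-z⟩) = |⟨-z|+x⟩|² = 1/2.
After stage 2 the state is |-z⟩; P(|-y⟩) = |⟨-y|-z⟩|² = 1/2.
Joint probability = 9/58 × 1/2 × 1/2 = 0.039.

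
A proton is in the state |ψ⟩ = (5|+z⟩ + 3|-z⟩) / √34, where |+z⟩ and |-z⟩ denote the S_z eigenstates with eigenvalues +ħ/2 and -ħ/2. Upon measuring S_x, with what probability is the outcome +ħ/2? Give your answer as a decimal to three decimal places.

0.941

|+x⟩ = (|+z⟩ + |-z⟩)/√2, so ⟨+x|ψ⟩ = (8) / (√2·√34).
P = |8|² / 68 = 64/68.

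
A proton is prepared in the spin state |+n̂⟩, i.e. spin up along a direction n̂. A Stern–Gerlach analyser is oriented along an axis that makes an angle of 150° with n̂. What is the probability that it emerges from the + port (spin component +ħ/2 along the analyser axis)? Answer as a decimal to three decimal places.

0.067

For spin-½, the probability of finding spin-up along an axis at angle θ to the initial spin direction is cos²(θ/2); spin-down is sin²(θ/2).
θ = 150°, so P = cos²(75°) ≈ 0.067.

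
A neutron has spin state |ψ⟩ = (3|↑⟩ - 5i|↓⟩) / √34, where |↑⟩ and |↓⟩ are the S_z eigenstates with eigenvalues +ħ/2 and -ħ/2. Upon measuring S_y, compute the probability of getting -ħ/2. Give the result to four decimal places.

|-y⟩ = (|↑⟩ - i|↓⟩)/√2, so ⟨-y|ψ⟩ = (8) / (√2·√34).
P = |8|² / 68 = 64/68.

0.9412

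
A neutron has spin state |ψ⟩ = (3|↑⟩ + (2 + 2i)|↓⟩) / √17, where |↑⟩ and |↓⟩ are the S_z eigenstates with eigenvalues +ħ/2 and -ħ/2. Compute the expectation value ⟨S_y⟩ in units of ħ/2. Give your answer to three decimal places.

⟨σ_y⟩ = 2 Im(a* b)/(|a|²+|b|²) with a = 3, b = (2 + 2i).
a* b = (6 + 6i), so ⟨σ_y⟩ = 12/17.
⟨S_y⟩ = (ħ/2)·⟨σ_y⟩.

0.706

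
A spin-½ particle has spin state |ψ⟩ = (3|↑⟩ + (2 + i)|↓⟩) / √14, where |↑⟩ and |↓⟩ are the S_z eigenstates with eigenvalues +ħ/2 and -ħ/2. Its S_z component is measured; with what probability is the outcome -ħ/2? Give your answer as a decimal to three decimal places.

The -ħ/2 outcome corresponds to |↓⟩. Its amplitude in |ψ⟩ is (2 + i)/√14.
P = |2 + i|² / 14 = 5/14.

0.357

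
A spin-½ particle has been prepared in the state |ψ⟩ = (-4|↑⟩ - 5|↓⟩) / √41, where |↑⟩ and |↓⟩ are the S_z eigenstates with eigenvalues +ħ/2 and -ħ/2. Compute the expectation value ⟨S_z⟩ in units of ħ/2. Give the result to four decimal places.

-0.2195

⟨σ_z⟩ = |a|² - |b|² divided by |a|²+|b|², with a, b the |↑⟩, |↓⟩ amplitudes.
= (16 - 25)/41 = -9/41.
⟨S_z⟩ = (ħ/2)·⟨σ_z⟩.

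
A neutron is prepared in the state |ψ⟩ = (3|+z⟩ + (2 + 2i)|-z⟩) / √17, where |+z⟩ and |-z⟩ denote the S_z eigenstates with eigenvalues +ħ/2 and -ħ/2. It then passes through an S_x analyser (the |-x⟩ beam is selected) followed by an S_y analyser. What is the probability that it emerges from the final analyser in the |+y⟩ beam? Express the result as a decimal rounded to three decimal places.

First analyser (S_x): P(|-x⟩) = |⟨-x|ψ⟩|² = 5/34.
After stage 1 the state is |-x⟩; P(|+y⟩) = |⟨+y|-x⟩|² = 1/2.
Joint probability = 5/34 × 1/2 = 0.074.

0.074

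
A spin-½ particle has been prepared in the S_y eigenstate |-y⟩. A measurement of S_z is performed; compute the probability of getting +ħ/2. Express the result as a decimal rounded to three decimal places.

0.500

In the S_z basis, |-y⟩ = (|+z⟩ - i|-z⟩)/√2 and |+z⟩ = |+z⟩.
|⟨+z|-y⟩|² = 1/2.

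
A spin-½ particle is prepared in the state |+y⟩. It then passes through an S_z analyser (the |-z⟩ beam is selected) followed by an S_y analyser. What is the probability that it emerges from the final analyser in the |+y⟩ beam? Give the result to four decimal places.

First analyser (S_z): from |+y⟩, P(|-z⟩) = 1/2.
After stage 1 the state is |-z⟩; P(|+y⟩) = |⟨+y|-z⟩|² = 1/2.
Joint probability = 1/2 × 1/2 = 0.2500.

0.2500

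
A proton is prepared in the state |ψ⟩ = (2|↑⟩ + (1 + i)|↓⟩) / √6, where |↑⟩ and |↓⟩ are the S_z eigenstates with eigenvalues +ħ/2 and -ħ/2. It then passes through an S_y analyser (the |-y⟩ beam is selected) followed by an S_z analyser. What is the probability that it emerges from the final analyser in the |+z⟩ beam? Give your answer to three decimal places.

First analyser (S_y): P(|-y⟩) = |⟨-y|ψ⟩|² = 2/12.
After stage 1 the state is |-y⟩; P(|+z⟩) = |⟨+z|-y⟩|² = 1/2.
Joint probability = 2/12 × 1/2 = 0.083.

0.083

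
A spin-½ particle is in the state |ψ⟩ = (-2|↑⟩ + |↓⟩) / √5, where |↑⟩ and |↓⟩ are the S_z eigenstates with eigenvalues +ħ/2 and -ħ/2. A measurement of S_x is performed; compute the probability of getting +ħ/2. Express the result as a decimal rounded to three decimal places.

0.100

|+x⟩ = (|↑⟩ + |↓⟩)/√2, so ⟨+x|ψ⟩ = (-1) / (√2·√5).
P = |-1|² / 10 = 1/10.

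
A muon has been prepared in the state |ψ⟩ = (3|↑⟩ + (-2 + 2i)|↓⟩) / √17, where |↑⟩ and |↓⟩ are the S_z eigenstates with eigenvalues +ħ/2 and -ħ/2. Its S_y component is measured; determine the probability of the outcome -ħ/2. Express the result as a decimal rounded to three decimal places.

|-y⟩ = (|↑⟩ - i|↓⟩)/√2, so ⟨-y|ψ⟩ = (1 - 2i) / (√2·√17).
P = |1 - 2i|² / 34 = 5/34.

0.147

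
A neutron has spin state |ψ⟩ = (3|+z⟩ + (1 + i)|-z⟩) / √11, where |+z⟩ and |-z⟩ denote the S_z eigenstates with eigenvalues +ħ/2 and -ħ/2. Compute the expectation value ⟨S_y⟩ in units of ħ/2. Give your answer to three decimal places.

0.545

⟨σ_y⟩ = 2 Im(a* b)/(|a|²+|b|²) with a = 3, b = (1 + i).
a* b = (3 + 3i), so ⟨σ_y⟩ = 6/11.
⟨S_y⟩ = (ħ/2)·⟨σ_y⟩.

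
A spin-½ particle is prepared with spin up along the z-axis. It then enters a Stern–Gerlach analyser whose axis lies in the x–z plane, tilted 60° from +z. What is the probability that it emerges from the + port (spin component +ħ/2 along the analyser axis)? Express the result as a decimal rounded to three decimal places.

0.750

For spin-½, the probability of finding spin-up along an axis at angle θ to the initial spin direction is cos²(θ/2); spin-down is sin²(θ/2).
θ = 60°, so P = cos²(30°) ≈ 0.750.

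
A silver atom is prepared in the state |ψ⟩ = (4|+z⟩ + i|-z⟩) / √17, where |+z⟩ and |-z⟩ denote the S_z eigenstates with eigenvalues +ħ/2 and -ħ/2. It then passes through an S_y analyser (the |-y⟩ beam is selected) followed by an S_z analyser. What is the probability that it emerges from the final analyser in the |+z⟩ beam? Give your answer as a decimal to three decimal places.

First analyser (S_y): P(|-y⟩) = |⟨-y|ψ⟩|² = 9/34.
After stage 1 the state is |-y⟩; P(|+z⟩) = |⟨+z|-y⟩|² = 1/2.
Joint probability = 9/34 × 1/2 = 0.132.

0.132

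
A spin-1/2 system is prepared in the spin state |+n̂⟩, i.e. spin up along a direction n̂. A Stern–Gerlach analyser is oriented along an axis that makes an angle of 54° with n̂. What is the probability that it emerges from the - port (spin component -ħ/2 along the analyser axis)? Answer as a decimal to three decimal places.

0.206

For spin-½, the probability of finding spin-up along an axis at angle θ to the initial spin direction is cos²(θ/2); spin-down is sin²(θ/2).
θ = 54°, so P = sin²(27°) ≈ 0.206.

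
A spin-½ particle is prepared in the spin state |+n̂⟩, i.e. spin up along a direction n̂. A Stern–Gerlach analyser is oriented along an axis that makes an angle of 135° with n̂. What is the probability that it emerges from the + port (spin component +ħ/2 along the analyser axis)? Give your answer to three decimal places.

For spin-½, the probability of finding spin-up along an axis at angle θ to the initial spin direction is cos²(θ/2); spin-down is sin²(θ/2).
θ = 135°, so P = cos²(67.5°) ≈ 0.146.

0.146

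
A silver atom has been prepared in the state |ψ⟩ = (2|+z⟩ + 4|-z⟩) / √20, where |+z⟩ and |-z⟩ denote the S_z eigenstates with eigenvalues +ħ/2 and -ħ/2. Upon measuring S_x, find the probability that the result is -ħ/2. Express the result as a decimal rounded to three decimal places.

|-x⟩ = (|+z⟩ - |-z⟩)/√2, so ⟨-x|ψ⟩ = (-2) / (√2·√20).
P = |-2|² / 40 = 4/40.

0.100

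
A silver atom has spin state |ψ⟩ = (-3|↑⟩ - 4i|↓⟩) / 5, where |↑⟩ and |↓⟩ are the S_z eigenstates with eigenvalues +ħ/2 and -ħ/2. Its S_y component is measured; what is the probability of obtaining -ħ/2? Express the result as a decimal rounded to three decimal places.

0.020

|-y⟩ = (|↑⟩ - i|↓⟩)/√2, so ⟨-y|ψ⟩ = (1) / (√2·5).
P = |1|² / 50 = 1/50.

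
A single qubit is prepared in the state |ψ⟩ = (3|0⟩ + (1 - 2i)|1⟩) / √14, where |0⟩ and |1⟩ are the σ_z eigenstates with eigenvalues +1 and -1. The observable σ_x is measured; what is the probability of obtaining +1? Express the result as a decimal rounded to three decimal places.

|+x⟩ = (|0⟩ + |1⟩)/√2, so ⟨+x|ψ⟩ = (4 - 2i) / (√2·√14).
P = |4 - 2i|² / 28 = 20/28.

0.714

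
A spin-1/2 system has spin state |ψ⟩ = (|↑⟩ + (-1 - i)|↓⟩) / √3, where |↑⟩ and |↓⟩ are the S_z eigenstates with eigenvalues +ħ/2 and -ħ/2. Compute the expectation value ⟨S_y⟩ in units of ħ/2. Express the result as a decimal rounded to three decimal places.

⟨σ_y⟩ = 2 Im(a* b)/(|a|²+|b|²) with a = 1, b = (-1 - i).
a* b = (-1 - i), so ⟨σ_y⟩ = -2/3.
⟨S_y⟩ = (ħ/2)·⟨σ_y⟩.

-0.667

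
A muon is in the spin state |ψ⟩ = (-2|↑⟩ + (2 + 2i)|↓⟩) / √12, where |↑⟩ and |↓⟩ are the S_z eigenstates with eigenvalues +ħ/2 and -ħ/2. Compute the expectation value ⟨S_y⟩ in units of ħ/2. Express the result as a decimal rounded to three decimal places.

-0.667

⟨σ_y⟩ = 2 Im(a* b)/(|a|²+|b|²) with a = -2, b = (2 + 2i).
a* b = (-4 - 4i), so ⟨σ_y⟩ = -8/12.
⟨S_y⟩ = (ħ/2)·⟨σ_y⟩.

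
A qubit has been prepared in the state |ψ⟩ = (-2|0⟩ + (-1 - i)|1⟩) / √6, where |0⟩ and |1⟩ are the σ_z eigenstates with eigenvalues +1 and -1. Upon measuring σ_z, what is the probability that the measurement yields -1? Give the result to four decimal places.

The -1 outcome corresponds to |1⟩. Its amplitude in |ψ⟩ is (-1 - i)/√6.
P = |-1 - i|² / 6 = 2/6.

0.3333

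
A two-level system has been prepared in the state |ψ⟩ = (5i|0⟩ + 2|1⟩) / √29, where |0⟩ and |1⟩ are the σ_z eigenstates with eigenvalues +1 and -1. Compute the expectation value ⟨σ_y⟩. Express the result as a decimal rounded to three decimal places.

⟨σ_y⟩ = 2 Im(a* b)/(|a|²+|b|²) with a = 5i, b = 2.
a* b = -10i, so ⟨σ_y⟩ = -20/29.

-0.690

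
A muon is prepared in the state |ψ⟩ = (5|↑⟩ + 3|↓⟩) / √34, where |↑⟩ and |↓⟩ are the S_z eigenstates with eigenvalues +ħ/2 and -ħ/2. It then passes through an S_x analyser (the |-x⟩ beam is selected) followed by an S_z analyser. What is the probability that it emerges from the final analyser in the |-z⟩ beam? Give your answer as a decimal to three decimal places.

First analyser (S_x): P(|-x⟩) = |⟨-x|ψ⟩|² = 4/68.
After stage 1 the state is |-x⟩; P(|-z⟩) = |⟨-z|-x⟩|² = 1/2.
Joint probability = 4/68 × 1/2 = 0.029.

0.029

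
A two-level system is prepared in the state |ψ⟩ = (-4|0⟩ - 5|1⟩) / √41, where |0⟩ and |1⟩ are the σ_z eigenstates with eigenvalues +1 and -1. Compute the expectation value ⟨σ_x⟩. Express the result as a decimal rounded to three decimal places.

⟨σ_x⟩ = 2 Re(a* b)/(|a|²+|b|²) with a = -4, b = -5.
a* b = 20, so ⟨σ_x⟩ = 40/41.

0.976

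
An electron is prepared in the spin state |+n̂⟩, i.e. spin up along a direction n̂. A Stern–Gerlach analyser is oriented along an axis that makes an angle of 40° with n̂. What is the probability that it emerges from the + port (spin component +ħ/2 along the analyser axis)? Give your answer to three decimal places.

0.883

For spin-½, the probability of finding spin-up along an axis at angle θ to the initial spin direction is cos²(θ/2); spin-down is sin²(θ/2).
θ = 40°, so P = cos²(20°) ≈ 0.883.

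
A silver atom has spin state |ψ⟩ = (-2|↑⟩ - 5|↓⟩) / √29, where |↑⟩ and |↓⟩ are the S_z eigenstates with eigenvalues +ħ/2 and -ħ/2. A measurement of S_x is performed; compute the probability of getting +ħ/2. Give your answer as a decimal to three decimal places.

0.845

|+x⟩ = (|↑⟩ + |↓⟩)/√2, so ⟨+x|ψ⟩ = (-7) / (√2·√29).
P = |-7|² / 58 = 49/58.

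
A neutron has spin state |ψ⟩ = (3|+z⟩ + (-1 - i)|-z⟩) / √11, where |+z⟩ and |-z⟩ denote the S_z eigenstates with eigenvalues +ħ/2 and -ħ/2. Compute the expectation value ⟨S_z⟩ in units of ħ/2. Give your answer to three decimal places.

⟨σ_z⟩ = |a|² - |b|² divided by |a|²+|b|², with a, b the |+z⟩, |-z⟩ amplitudes.
= (9 - 2)/11 = 7/11.
⟨S_z⟩ = (ħ/2)·⟨σ_z⟩.

0.636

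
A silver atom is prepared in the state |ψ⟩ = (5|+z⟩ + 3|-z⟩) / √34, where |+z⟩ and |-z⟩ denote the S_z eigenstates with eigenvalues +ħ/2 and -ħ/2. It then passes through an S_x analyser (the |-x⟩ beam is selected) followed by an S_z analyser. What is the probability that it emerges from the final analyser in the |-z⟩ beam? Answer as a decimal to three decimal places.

0.029

First analyser (S_x): P(|-x⟩) = |⟨-x|ψ⟩|² = 4/68.
After stage 1 the state is |-x⟩; P(|-z⟩) = |⟨-z|-x⟩|² = 1/2.
Joint probability = 4/68 × 1/2 = 0.029.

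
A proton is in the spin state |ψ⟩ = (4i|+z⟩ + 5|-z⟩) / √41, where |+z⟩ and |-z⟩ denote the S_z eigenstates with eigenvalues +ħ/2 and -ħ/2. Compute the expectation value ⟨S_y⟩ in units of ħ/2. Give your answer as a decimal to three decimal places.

⟨σ_y⟩ = 2 Im(a* b)/(|a|²+|b|²) with a = 4i, b = 5.
a* b = -20i, so ⟨σ_y⟩ = -40/41.
⟨S_y⟩ = (ħ/2)·⟨σ_y⟩.

-0.976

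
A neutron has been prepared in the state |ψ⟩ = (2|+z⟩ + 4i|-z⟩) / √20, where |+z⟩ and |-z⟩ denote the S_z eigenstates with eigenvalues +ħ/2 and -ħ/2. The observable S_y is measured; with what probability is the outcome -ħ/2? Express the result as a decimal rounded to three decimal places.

0.100

|-y⟩ = (|+z⟩ - i|-z⟩)/√2, so ⟨-y|ψ⟩ = (-2) / (√2·√20).
P = |-2|² / 40 = 4/40.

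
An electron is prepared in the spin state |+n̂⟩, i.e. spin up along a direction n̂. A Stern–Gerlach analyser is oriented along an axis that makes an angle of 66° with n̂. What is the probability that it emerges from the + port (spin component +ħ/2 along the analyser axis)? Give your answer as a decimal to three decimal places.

0.703

For spin-½, the probability of finding spin-up along an axis at angle θ to the initial spin direction is cos²(θ/2); spin-down is sin²(θ/2).
θ = 66°, so P = cos²(33°) ≈ 0.703.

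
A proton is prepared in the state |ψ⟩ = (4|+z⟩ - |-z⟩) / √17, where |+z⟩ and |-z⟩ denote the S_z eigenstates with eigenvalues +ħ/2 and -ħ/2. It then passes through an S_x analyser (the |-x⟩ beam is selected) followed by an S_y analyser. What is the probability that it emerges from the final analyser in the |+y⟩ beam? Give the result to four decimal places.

First analyser (S_x): P(|-x⟩) = |⟨-x|ψ⟩|² = 25/34.
After stage 1 the state is |-x⟩; P(|+y⟩) = |⟨+y|-x⟩|² = 1/2.
Joint probability = 25/34 × 1/2 = 0.3676.

0.3676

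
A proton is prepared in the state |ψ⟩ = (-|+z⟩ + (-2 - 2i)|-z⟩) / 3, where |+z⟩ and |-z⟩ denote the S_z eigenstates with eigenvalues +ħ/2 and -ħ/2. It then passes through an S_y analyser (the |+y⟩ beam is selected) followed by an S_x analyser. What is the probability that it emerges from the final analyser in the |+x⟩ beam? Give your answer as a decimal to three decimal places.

0.361

First analyser (S_y): P(|+y⟩) = |⟨+y|ψ⟩|² = 13/18.
After stage 1 the state is |+y⟩; P(|+x⟩) = |⟨+x|+y⟩|² = 1/2.
Joint probability = 13/18 × 1/2 = 0.361.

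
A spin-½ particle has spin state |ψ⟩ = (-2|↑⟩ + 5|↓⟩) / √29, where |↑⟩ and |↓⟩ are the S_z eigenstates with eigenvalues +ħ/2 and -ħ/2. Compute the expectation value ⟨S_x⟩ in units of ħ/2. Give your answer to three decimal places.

⟨σ_x⟩ = 2 Re(a* b)/(|a|²+|b|²) with a = -2, b = 5.
a* b = -10, so ⟨σ_x⟩ = -20/29.
⟨S_x⟩ = (ħ/2)·⟨σ_x⟩.

-0.690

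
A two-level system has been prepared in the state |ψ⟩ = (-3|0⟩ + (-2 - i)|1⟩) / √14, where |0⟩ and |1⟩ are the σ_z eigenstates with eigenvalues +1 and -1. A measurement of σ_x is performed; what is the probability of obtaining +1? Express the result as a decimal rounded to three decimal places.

0.929

|+x⟩ = (|0⟩ + |1⟩)/√2, so ⟨+x|ψ⟩ = (-5 - i) / (√2·√14).
P = |-5 - i|² / 28 = 26/28.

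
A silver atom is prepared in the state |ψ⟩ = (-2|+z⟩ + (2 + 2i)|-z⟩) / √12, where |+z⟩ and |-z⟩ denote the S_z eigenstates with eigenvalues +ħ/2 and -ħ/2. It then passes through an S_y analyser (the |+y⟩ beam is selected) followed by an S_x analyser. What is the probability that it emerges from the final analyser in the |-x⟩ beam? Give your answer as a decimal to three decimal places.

0.083

First analyser (S_y): P(|+y⟩) = |⟨+y|ψ⟩|² = 4/24.
After stage 1 the state is |+y⟩; P(|-x⟩) = |⟨-x|+y⟩|² = 1/2.
Joint probability = 4/24 × 1/2 = 0.083.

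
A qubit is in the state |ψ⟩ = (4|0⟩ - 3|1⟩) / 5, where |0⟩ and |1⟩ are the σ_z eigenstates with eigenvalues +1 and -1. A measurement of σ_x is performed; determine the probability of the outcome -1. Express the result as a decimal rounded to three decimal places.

0.980

|-x⟩ = (|0⟩ - |1⟩)/√2, so ⟨-x|ψ⟩ = (7) / (√2·5).
P = |7|² / 50 = 49/50.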